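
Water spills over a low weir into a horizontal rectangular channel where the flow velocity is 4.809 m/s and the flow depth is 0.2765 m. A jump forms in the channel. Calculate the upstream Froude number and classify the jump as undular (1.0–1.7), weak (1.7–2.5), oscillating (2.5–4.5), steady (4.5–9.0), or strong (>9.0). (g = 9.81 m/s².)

Fr₁ = 2.920; oscillating jump

Fr₁ = V₁/√(g·y₁) = 4.809/√(9.81×0.2765) = 2.920.
Fr₁ = 2.920 lies in the oscillating range.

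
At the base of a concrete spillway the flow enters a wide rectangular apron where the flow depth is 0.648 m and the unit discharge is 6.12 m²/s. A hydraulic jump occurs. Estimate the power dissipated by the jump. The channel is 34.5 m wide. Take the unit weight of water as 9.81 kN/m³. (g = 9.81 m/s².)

V₁ = q/y₁ = 6.12/0.648 = 9.44 m/s. Fr₁ = V₁/√(g·y₁) = 9.44/√(9.81×0.648) = 3.75.
Sequent-depth ratio: y₂/y₁ = ½[√(1 + 8Fr₁²) − 1] = ½[√113.3 − 1] = 4.82.
y₂ = 4.82 × 0.648 = 3.12 m.
Head loss: ΔE = (y₂ − y₁)³/(4y₁y₂) = (3.12 − 0.648)³/(4×0.648×3.12) = 15.2/8.10 = 1.87 m.
Q = q·b = 6.12 × 34.5 = 211 m³/s. P = γ·Q·ΔE = 9.81 × 211 × 1.87 = 3883 kW.

P = 3883 kW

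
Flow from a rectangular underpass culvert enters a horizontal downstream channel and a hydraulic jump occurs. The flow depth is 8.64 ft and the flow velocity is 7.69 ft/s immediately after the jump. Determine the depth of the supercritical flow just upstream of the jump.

y₁ = 2.78 ft

Fr₂ = V₂/√(g·y₂) = 7.69/√(32.2×8.64) = 0.461.
From the momentum equation (using Fr₂), y₁/y₂ = ½[√(1 + 8Fr₂²) − 1] = ½[√2.700 − 1] = 0.322.
y₁ = 0.322 × 8.64 = 2.78 ft.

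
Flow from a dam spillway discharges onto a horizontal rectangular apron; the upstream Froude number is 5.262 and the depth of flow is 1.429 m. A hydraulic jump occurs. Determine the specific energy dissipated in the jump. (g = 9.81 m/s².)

ΔE = 10.86 m

Fr₁ = 5.262 (given).
By Bélanger, y₂/y₁ = ½[√(1 + 8Fr₁²) − 1] = ½[√222.51 − 1] = 6.958.
y₂ = 6.958 × 1.429 = 9.944 m.
V₁ = Fr₁·√(g·y₁) = 5.262×√(9.81×1.429) = 19.70 m/s; q = V₁·y₁ = 28.15 m²/s. V₂ = q/y₂ = 28.15/9.944 = 2.831 m/s. E₁ = y₁ + V₁²/2g = 21.21 m; E₂ = y₂ + V₂²/2g = 10.35 m. ΔE = E₁ − E₂ = 10.86 m.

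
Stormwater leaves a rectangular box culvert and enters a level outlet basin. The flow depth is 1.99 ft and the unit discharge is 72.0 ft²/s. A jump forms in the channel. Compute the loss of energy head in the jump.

ΔE = 9.97 ft

V₁ = q/y₁ = 72.0/1.99 = 36.2 ft/s. Fr₁ = V₁/√(g·y₁) = 36.2/√(32.2×1.99) = 4.52.
Conjugate-depth relation: y₂/y₁ = ½[√(1 + 8Fr₁²) − 1] = ½[√164.4 − 1] = 5.91.
y₂ = 5.91 × 1.99 = 11.8 ft.
Head loss: ΔE = (y₂ − y₁)³/(4y₁y₂) = (11.8 − 1.99)³/(4×1.99×11.8) = 934/93.6 = 9.97 ft.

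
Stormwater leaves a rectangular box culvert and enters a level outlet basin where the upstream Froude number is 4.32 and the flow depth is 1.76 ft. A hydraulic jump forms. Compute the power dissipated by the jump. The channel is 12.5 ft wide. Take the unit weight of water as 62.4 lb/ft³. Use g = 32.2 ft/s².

Fr₁ = 4.32 (given).
Sequent-depth ratio: y₂/y₁ = ½[√(1 + 8Fr₁²) − 1] = ½[√150.3 − 1] = 5.63.
y₂ = 5.63 × 1.76 = 9.91 ft.
V₁ = Fr₁·√(g·y₁) = 4.32×√(32.2×1.76) = 32.5 ft/s; q = V₁·y₁ = 57.2 ft²/s. V₂ = q/y₂ = 57.2/9.91 = 5.78 ft/s. E₁ = y₁ + V₁²/2g = 18.2 ft; E₂ = y₂ + V₂²/2g = 10.4 ft. ΔE = E₁ − E₂ = 7.76 ft.
Q = q·b = 57.2 × 12.5 = 715 cfs. P = γ·Q·ΔE/550 = 62.4 × 715 × 7.76 / 550 = 630 hp.

P = 630 hp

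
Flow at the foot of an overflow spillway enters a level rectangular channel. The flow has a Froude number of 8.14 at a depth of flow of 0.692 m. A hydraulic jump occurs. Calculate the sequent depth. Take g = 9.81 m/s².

y₂ = 7.63 m

Fr₁ = 8.14 (given).
From the momentum equation for a rectangular channel, y₂/y₁ = ½[√(1 + 8Fr₁²) − 1] = ½[√531.1 − 1] = 11.0.
y₂ = 11.0 × 0.692 = 7.63 m.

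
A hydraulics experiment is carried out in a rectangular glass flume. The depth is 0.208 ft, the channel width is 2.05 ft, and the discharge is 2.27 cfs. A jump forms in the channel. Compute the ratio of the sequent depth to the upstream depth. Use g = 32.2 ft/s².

y₂/y₁ = 2.45

q = Q/b = 2.27/2.05 = 1.11 ft²/s; V₁ = q/y₁ = 5.32 ft/s. Fr₁ = V₁/√(g·y₁) = 2.06.
Conjugate-depth relation: y₂/y₁ = ½[√(1 + 8Fr₁²) − 1] = ½[√34.85 − 1] = 2.45.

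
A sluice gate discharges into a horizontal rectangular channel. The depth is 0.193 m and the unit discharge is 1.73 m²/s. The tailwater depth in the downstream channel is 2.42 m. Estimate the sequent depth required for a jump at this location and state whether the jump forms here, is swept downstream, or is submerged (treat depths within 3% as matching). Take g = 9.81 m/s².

V₁ = q/y₁ = 1.73/0.193 = 8.96 m/s. Fr₁ = V₁/√(g·y₁) = 8.96/√(9.81×0.193) = 6.51.
Sequent-depth ratio: y₂/y₁ = ½[√(1 + 8Fr₁²) − 1] = ½[√340.5 − 1] = 8.73.
y₂ = 8.73 × 0.193 = 1.68 m.
Tailwater y_tw = 2.42 m: y_tw > y₂, so the jump is submerged.

y₂ = 1.68 m; the jump is submerged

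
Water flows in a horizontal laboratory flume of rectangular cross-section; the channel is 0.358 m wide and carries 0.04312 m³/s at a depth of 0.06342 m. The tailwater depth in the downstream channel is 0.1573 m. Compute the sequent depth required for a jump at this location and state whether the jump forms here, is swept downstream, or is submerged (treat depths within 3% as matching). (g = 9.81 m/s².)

q = Q/b = 0.04312/0.358 = 0.1204 m²/s; V₁ = q/y₁ = 1.899 m/s. Fr₁ = V₁/√(g·y₁) = 2.408.
Sequent-depth ratio: y₂/y₁ = ½[√(1 + 8Fr₁²) − 1] = ½[√47.380 − 1] = 2.942.
y₂ = 2.942 × 0.06342 = 0.1866 m.
Tailwater y_tw = 0.1573 m: y_tw < y₂, so the jump is swept downstream.

y₂ = 0.1866 m; the jump is swept downstream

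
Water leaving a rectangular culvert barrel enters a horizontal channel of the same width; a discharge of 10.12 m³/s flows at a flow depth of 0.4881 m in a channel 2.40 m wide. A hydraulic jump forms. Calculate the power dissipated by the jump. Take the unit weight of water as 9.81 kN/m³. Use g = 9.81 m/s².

q = Q/b = 10.12/2.40 = 4.217 m²/s; V₁ = q/y₁ = 8.639 m/s. Fr₁ = V₁/√(g·y₁) = 3.948.
From the momentum equation for a rectangular channel, y₂/y₁ = ½[√(1 + 8Fr₁²) − 1] = ½[√125.69 − 1] = 5.106.
y₂ = 5.106 × 0.4881 = 2.492 m.
V₂ = q/y₂ = 4.217/2.492 = 1.692 m/s. E₁ = y₁ + V₁²/2g = 4.292 m; E₂ = y₂ + V₂²/2g = 2.638 m. ΔE = E₁ − E₂ = 1.654 m.
P = γ·Q·ΔE = 9.81 × 10.12 × 1.654 = 164.2 kW.

P = 164.2 kW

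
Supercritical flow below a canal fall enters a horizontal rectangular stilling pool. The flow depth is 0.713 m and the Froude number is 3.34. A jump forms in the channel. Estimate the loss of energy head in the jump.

Fr₁ = 3.34 (given).
By Bélanger, y₂/y₁ = ½[√(1 + 8Fr₁²) − 1] = ½[√90.24 − 1] = 4.25.
y₂ = 4.25 × 0.713 = 3.03 m.
Head loss: ΔE = (y₂ − y₁)³/(4y₁y₂) = (3.03 − 0.713)³/(4×0.713×3.03) = 12.4/8.64 = 1.44 m.

ΔE = 1.44 m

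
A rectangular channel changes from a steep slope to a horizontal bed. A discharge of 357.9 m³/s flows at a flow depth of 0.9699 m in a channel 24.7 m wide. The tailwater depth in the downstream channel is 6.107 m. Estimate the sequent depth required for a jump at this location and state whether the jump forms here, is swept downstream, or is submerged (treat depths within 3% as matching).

q = Q/b = 357.9/24.7 = 14.49 m²/s; V₁ = q/y₁ = 14.94 m/s. Fr₁ = V₁/√(g·y₁) = 4.843.
Conjugate-depth relation: y₂/y₁ = ½[√(1 + 8Fr₁²) − 1] = ½[√188.66 − 1] = 6.368.
y₂ = 6.368 × 0.9699 = 6.176 m.
Tailwater y_tw = 6.107 m: y_tw ≈ y₂, so the jump forms here.

y₂ = 6.176 m; the jump forms here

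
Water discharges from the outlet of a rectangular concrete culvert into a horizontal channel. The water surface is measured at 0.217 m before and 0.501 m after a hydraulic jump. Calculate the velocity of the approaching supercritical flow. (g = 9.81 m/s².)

For a rectangular channel the momentum equation gives q² = ½·g·y₁·y₂·(y₁ + y₂) = ½×9.81×0.217×0.501×0.718 = 0.383.
q = √0.383 = 0.619 m²/s.
V₁ = q/y₁ = 0.619/0.217 = 2.85 m/s.

V₁ = 2.85 m/s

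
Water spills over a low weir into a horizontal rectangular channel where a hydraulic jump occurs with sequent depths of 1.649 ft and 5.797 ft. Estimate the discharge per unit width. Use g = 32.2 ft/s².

For a rectangular channel the momentum equation gives q² = ½·g·y₁·y₂·(y₁ + y₂) = ½×32.2×1.649×5.797×7.446 = 1146.
q = √1146 = 33.85 ft²/s.

q = 33.85 ft²/s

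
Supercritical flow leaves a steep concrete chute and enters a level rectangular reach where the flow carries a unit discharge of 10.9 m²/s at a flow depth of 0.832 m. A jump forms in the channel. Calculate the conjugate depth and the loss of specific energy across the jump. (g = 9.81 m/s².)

V₁ = q/y₁ = 10.9/0.832 = 13.1 m/s. Fr₁ = V₁/√(g·y₁) = 13.1/√(9.81×0.832) = 4.59.
Bélanger equation: y₂/y₁ = ½[√(1 + 8Fr₁²) − 1] = ½[√169.2 − 1] = 6.00.
y₂ = 6.00 × 0.832 = 5.00 m.
V₂ = q/y₂ = 10.9/5.00 = 2.18 m/s. E₁ = y₁ + V₁²/2g = 9.58 m; E₂ = y₂ + V₂²/2g = 5.24 m. ΔE = E₁ − E₂ = 4.34 m.

y₂ = 5.00 m; ΔE = 4.34 m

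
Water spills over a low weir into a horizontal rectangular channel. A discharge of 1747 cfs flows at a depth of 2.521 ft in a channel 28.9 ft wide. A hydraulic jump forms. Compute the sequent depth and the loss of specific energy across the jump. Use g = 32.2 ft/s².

y₂ = 8.311 ft; ΔE = 2.316 ft

q = Q/b = 1747/28.9 = 60.45 ft²/s; V₁ = q/y₁ = 23.98 ft/s. Fr₁ = V₁/√(g·y₁) = 2.661.
By Bélanger, y₂/y₁ = ½[√(1 + 8Fr₁²) − 1] = ½[√57.664 − 1] = 3.297.
y₂ = 3.297 × 2.521 = 8.311 ft.
V₂ = q/y₂ = 60.45/8.311 = 7.273 ft/s. E₁ = y₁ + V₁²/2g = 11.45 ft; E₂ = y₂ + V₂²/2g = 9.133 ft. ΔE = E₁ − E₂ = 2.316 ft.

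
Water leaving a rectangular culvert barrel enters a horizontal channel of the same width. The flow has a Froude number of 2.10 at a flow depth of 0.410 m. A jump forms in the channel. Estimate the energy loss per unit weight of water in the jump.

Fr₁ = 2.10 (given).
Sequent-depth ratio: y₂/y₁ = ½[√(1 + 8Fr₁²) − 1] = ½[√36.28 − 1] = 2.51.
y₂ = 2.51 × 0.410 = 1.03 m.
V₁ = Fr₁·√(g·y₁) = 2.10×√(9.81×0.410) = 4.21 m/s; q = V₁·y₁ = 1.73 m²/s. V₂ = q/y₂ = 1.73/1.03 = 1.68 m/s. E₁ = y₁ + V₁²/2g = 1.31 m; E₂ = y₂ + V₂²/2g = 1.17 m. ΔE = E₁ − E₂ = 0.141 m.

ΔE = 0.141 m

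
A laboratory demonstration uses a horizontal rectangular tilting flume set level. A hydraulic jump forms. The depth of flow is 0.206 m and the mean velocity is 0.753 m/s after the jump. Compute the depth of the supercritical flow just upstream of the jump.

Fr₂ = V₂/√(g·y₂) = 0.753/√(9.81×0.206) = 0.530.
From the momentum equation (using Fr₂), y₁/y₂ = ½[√(1 + 8Fr₂²) − 1] = ½[√3.245 − 1] = 0.401.
y₁ = 0.401 × 0.206 = 0.0825 m.

y₁ = 0.0825 m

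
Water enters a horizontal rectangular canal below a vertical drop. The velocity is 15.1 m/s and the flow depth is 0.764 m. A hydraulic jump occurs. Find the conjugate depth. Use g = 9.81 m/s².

Fr₁ = V₁/√(g·y₁) = 15.1/√(9.81×0.764) = 5.52.
By Bélanger, y₂/y₁ = ½[√(1 + 8Fr₁²) − 1] = ½[√244.4 − 1] = 7.32.
y₂ = 7.32 × 0.764 = 5.59 m.

y₂ = 5.59 m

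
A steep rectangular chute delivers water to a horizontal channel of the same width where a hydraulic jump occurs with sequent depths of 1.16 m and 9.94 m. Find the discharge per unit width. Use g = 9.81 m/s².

q = 25.1 m²/s

For a rectangular channel the momentum equation gives q² = ½·g·y₁·y₂·(y₁ + y₂) = ½×9.81×1.16×9.94×11.1 = 628.
q = √628 = 25.1 m²/s.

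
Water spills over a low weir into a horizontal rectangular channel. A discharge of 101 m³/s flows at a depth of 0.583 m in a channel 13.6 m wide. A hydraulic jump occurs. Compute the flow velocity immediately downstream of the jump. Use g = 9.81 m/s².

V₂ = 1.81 m/s

q = Q/b = 101/13.6 = 7.43 m²/s; V₁ = q/y₁ = 12.7 m/s. Fr₁ = V₁/√(g·y₁) = 5.33.
Sequent-depth ratio: y₂/y₁ = ½[√(1 + 8Fr₁²) − 1] = ½[√228.0 − 1] = 7.05.
y₂ = 7.05 × 0.583 = 4.11 m.
V₂ = q/y₂ = 7.43/4.11 = 1.81 m/s.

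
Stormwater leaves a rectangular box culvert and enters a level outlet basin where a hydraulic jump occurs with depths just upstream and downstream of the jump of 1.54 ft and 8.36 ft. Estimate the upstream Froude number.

Fr₁ = 4.18

For a rectangular channel the momentum equation gives q² = ½·g·y₁·y₂·(y₁ + y₂) = ½×32.2×1.54×8.36×9.90 = 2052.
q = √2052 = 45.3 ft²/s.
V₁ = q/y₁ = 29.4 ft/s; Fr₁ = V₁/√(g·y₁) = 4.18.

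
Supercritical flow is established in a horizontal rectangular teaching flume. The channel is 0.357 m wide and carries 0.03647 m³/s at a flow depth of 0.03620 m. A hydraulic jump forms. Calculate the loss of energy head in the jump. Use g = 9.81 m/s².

q = Q/b = 0.03647/0.357 = 0.1022 m²/s; V₁ = q/y₁ = 2.822 m/s. Fr₁ = V₁/√(g·y₁) = 4.736.
Sequent-depth ratio: y₂/y₁ = ½[√(1 + 8Fr₁²) − 1] = ½[√180.40 − 1] = 6.216.
y₂ = 6.216 × 0.03620 = 0.2250 m.
V₂ = q/y₂ = 0.1022/0.2250 = 0.4540 m/s. E₁ = y₁ + V₁²/2g = 0.4421 m; E₂ = y₂ + V₂²/2g = 0.2355 m. ΔE = E₁ − E₂ = 0.2066 m.

ΔE = 0.2066 m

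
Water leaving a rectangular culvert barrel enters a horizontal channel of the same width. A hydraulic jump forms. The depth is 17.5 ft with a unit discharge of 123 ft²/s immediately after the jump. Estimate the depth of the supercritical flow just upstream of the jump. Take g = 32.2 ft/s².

V₂ = q/y₂ = 123/17.5 = 7.03 ft/s; Fr₂ = V₂/√(g·y₂) = 0.296.
From the momentum equation (using Fr₂), y₁/y₂ = ½[√(1 + 8Fr₂²) − 1] = ½[√1.701 − 1] = 0.152.
y₁ = 0.152 × 17.5 = 2.66 ft.

y₁ = 2.66 ft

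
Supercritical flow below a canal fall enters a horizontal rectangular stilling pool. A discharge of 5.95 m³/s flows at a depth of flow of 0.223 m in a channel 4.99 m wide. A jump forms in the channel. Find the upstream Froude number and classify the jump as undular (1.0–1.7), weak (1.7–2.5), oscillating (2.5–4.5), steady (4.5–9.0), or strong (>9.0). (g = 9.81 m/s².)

q = Q/b = 5.95/4.99 = 1.19 m²/s; V₁ = q/y₁ = 5.35 m/s. Fr₁ = V₁/√(g·y₁) = 3.62.
Fr₁ = 3.62 lies in the oscillating range.

Fr₁ = 3.62; oscillating jump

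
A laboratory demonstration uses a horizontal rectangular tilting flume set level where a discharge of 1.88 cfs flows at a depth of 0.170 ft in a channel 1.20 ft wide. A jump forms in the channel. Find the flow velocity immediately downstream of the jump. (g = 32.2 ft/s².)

V₂ = 1.81 ft/s

q = Q/b = 1.88/1.20 = 1.57 ft²/s; V₁ = q/y₁ = 9.22 ft/s. Fr₁ = V₁/√(g·y₁) = 3.94.
Conjugate-depth relation: y₂/y₁ = ½[√(1 + 8Fr₁²) − 1] = ½[√125.1 − 1] = 5.09.
y₂ = 5.09 × 0.170 = 0.866 ft.
V₂ = q/y₂ = 1.57/0.866 = 1.81 ft/s.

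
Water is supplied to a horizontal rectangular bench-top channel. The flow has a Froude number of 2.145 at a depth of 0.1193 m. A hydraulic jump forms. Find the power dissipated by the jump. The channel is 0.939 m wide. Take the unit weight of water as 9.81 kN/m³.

Fr₁ = 2.145 (given).
Bélanger equation: y₂/y₁ = ½[√(1 + 8Fr₁²) − 1] = ½[√37.808 − 1] = 2.574.
y₂ = 2.574 × 0.1193 = 0.3071 m.
Head loss: ΔE = (y₂ − y₁)³/(4y₁y₂) = (0.3071 − 0.1193)³/(4×0.1193×0.3071) = 0.006626/0.1466 = 0.04521 m.
V₁ = Fr₁·√(g·y₁) = 2.145×√(9.81×0.1193) = 2.321 m/s; q = V₁·y₁ = 0.2768 m²/s. Q = q·b = 0.2768 × 0.939 = 0.2599 m³/s. P = γ·Q·ΔE = 9.81 × 0.2599 × 0.04521 = 0.1153 kW.

P = 0.1153 kW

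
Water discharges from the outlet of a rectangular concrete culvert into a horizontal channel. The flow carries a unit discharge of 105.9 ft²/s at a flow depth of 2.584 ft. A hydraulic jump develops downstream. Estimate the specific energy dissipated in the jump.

V₁ = q/y₁ = 105.9/2.584 = 40.98 ft/s. Fr₁ = V₁/√(g·y₁) = 40.98/√(32.2×2.584) = 4.493.
By Bélanger, y₂/y₁ = ½[√(1 + 8Fr₁²) − 1] = ½[√162.49 − 1] = 5.874.
y₂ = 5.874 × 2.584 = 15.18 ft.
V₂ = q/y₂ = 105.9/15.18 = 6.977 ft/s. E₁ = y₁ + V₁²/2g = 28.66 ft; E₂ = y₂ + V₂²/2g = 15.93 ft. ΔE = E₁ − E₂ = 12.73 ft.

ΔE = 12.73 ft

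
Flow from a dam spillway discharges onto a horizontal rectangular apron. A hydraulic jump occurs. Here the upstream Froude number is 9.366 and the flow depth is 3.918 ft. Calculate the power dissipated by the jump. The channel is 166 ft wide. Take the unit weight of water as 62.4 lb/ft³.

P = 968272 hp

Fr₁ = 9.366 (given).
Sequent-depth ratio: y₂/y₁ = ½[√(1 + 8Fr₁²) − 1] = ½[√702.78 − 1] = 12.75.
y₂ = 12.75 × 3.918 = 49.97 ft.
V₁ = Fr₁·√(g·y₁) = 9.366×√(32.2×3.918) = 105.2 ft/s; q = V₁·y₁ = 412.2 ft²/s. V₂ = q/y₂ = 412.2/49.97 = 8.248 ft/s. E₁ = y₁ + V₁²/2g = 175.8 ft; E₂ = y₂ + V₂²/2g = 51.03 ft. ΔE = E₁ − E₂ = 124.7 ft.
Q = q·b = 412.2 × 166 = 68421 cfs. P = γ·Q·ΔE/550 = 62.4 × 68421 × 124.7 / 550 = 968272 hp.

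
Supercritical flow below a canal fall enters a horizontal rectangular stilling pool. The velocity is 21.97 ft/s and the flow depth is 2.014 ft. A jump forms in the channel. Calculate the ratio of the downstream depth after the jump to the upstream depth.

y₂/y₁ = 3.390

Fr₁ = V₁/√(g·y₁) = 21.97/√(32.2×2.014) = 2.728.
Sequent-depth ratio: y₂/y₁ = ½[√(1 + 8Fr₁²) − 1] = ½[√60.544 − 1] = 3.390.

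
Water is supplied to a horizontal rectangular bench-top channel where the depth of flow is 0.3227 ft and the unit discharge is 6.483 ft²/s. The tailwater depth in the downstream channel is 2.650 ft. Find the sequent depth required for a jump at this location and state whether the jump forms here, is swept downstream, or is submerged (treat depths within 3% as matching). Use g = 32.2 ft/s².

y₂ = 2.687 ft; the jump forms here

V₁ = q/y₁ = 6.483/0.3227 = 20.09 ft/s. Fr₁ = V₁/√(g·y₁) = 20.09/√(32.2×0.3227) = 6.232.
Sequent-depth ratio: y₂/y₁ = ½[√(1 + 8Fr₁²) − 1] = ½[√311.73 − 1] = 8.328.
y₂ = 8.328 × 0.3227 = 2.687 ft.
Tailwater y_tw = 2.650 ft: y_tw ≈ y₂, so the jump forms here.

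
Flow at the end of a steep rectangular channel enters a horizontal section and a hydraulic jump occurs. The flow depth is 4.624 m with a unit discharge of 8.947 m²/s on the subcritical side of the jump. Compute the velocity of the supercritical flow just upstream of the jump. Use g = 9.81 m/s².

V₂ = q/y₂ = 8.947/4.624 = 1.935 m/s; Fr₂ = V₂/√(g·y₂) = 0.2873.
Since the conjugate-depth ratio holds either way, y₁/y₂ = ½[√(1 + 8Fr₂²) − 1] = ½[√1.6603 − 1] = 0.1443.
y₁ = 0.1443 × 4.624 = 0.6670 m.
V₁ = q/y₁ = 8.947/0.6670 = 13.41 m/s.

V₁ = 13.41 m/s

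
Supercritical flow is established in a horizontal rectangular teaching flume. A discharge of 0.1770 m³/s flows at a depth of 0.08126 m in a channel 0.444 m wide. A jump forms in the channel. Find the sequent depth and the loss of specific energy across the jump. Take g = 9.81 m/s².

q = Q/b = 0.1770/0.444 = 0.3986 m²/s; V₁ = q/y₁ = 4.906 m/s. Fr₁ = V₁/√(g·y₁) = 5.495.
Sequent-depth ratio: y₂/y₁ = ½[√(1 + 8Fr₁²) − 1] = ½[√242.53 − 1] = 7.287.
y₂ = 7.287 × 0.08126 = 0.5921 m.
Head loss: ΔE = (y₂ − y₁)³/(4y₁y₂) = (0.5921 − 0.08126)³/(4×0.08126×0.5921) = 0.1333/0.1925 = 0.6927 m.

y₂ = 0.5921 m; ΔE = 0.6927 m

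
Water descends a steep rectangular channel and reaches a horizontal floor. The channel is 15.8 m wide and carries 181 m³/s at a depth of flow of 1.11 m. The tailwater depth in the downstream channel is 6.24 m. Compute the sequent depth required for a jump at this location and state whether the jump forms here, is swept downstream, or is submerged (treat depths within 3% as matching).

y₂ = 4.39 m; the jump is submerged

q = Q/b = 181/15.8 = 11.5 m²/s; V₁ = q/y₁ = 10.3 m/s. Fr₁ = V₁/√(g·y₁) = 3.13.
Sequent-depth ratio: y₂/y₁ = ½[√(1 + 8Fr₁²) − 1] = ½[√79.25 − 1] = 3.95.
y₂ = 3.95 × 1.11 = 4.39 m.
Tailwater y_tw = 6.24 m: y_tw > y₂, so the jump is submerged.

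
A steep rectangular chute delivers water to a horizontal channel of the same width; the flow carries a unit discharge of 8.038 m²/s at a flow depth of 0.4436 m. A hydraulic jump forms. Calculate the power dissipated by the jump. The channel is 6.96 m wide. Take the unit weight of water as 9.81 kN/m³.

P = 6490 kW

V₁ = q/y₁ = 8.038/0.4436 = 18.12 m/s. Fr₁ = V₁/√(g·y₁) = 18.12/√(9.81×0.4436) = 8.686.
Sequent-depth ratio: y₂/y₁ = ½[√(1 + 8Fr₁²) − 1] = ½[√604.59 − 1] = 11.79.
y₂ = 11.79 × 0.4436 = 5.232 m.
Head loss: ΔE = (y₂ − y₁)³/(4y₁y₂) = (5.232 − 0.4436)³/(4×0.4436×5.232) = 109.8/9.284 = 11.83 m.
Q = q·b = 8.038 × 6.96 = 55.94 m³/s. P = γ·Q·ΔE = 9.81 × 55.94 × 11.83 = 6490 kW.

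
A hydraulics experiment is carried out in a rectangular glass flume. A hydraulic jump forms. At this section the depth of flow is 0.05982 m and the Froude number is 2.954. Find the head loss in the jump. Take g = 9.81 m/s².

ΔE = 0.08005 m

Fr₁ = 2.954 (given).
From the momentum equation for a rectangular channel, y₂/y₁ = ½[√(1 + 8Fr₁²) − 1] = ½[√70.809 − 1] = 3.707.
y₂ = 3.707 × 0.05982 = 0.2218 m.
V₁ = Fr₁·√(g·y₁) = 2.954×√(9.81×0.05982) = 2.263 m/s; q = V₁·y₁ = 0.1354 m²/s. V₂ = q/y₂ = 0.1354/0.2218 = 0.6104 m/s. E₁ = y₁ + V₁²/2g = 0.3208 m; E₂ = y₂ + V₂²/2g = 0.2408 m. ΔE = E₁ − E₂ = 0.08005 m.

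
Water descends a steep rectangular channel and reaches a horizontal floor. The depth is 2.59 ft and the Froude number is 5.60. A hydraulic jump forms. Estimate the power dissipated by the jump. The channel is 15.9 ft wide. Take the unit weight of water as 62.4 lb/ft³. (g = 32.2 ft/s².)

Fr₁ = 5.60 (given).
From the momentum equation for a rectangular channel, y₂/y₁ = ½[√(1 + 8Fr₁²) − 1] = ½[√251.9 − 1] = 7.44.
y₂ = 7.44 × 2.59 = 19.3 ft.
Head loss: ΔE = (y₂ − y₁)³/(4y₁y₂) = (19.3 − 2.59)³/(4×2.59×19.3) = 4630/200 = 23.2 ft.
V₁ = Fr₁·√(g·y₁) = 5.60×√(32.2×2.59) = 51.1 ft/s; q = V₁·y₁ = 132 ft²/s. Q = q·b = 132 × 15.9 = 2106 cfs. P = γ·Q·ΔE/550 = 62.4 × 2106 × 23.2 / 550 = 5546 hp.

P = 5546 hp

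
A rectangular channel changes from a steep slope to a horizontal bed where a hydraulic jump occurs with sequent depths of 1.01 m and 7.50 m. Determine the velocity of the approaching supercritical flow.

For a rectangular channel the momentum equation gives q² = ½·g·y₁·y₂·(y₁ + y₂) = ½×9.81×1.01×7.50×8.51 = 316.
q = √316 = 17.8 m²/s.
V₁ = q/y₁ = 17.8/1.01 = 17.6 m/s.

V₁ = 17.6 m/s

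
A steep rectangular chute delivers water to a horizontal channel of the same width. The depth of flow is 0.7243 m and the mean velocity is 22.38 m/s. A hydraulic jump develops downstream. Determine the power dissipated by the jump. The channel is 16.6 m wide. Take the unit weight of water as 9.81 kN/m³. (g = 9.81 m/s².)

P = 47013 kW

Fr₁ = V₁/√(g·y₁) = 22.38/√(9.81×0.7243) = 8.396.
Bélanger equation: y₂/y₁ = ½[√(1 + 8Fr₁²) − 1] = ½[√564.93 − 1] = 11.38.
y₂ = 11.38 × 0.7243 = 8.245 m.
Head loss: ΔE = (y₂ − y₁)³/(4y₁y₂) = (8.245 − 0.7243)³/(4×0.7243×8.245) = 425.5/23.89 = 17.81 m.
q = V₁·y₁ = 22.38 × 0.7243 = 16.21 m²/s. Q = q·b = 16.21 × 16.6 = 269.1 m³/s. P = γ·Q·ΔE = 9.81 × 269.1 × 17.81 = 47013 kW.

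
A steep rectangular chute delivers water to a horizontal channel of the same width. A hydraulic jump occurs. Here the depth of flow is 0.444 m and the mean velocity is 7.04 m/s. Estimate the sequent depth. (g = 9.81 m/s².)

y₂ = 1.91 m

Fr₁ = V₁/√(g·y₁) = 7.04/√(9.81×0.444) = 3.37.
Conjugate-depth relation: y₂/y₁ = ½[√(1 + 8Fr₁²) − 1] = ½[√92.03 − 1] = 4.30.
y₂ = 4.30 × 0.444 = 1.91 m.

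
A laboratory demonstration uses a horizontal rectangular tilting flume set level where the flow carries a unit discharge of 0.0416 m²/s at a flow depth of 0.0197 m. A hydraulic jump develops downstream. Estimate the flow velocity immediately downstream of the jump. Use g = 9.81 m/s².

V₂ = 0.335 m/s

V₁ = q/y₁ = 0.0416/0.0197 = 2.11 m/s. Fr₁ = V₁/√(g·y₁) = 2.11/√(9.81×0.0197) = 4.80.
Bélanger equation: y₂/y₁ = ½[√(1 + 8Fr₁²) − 1] = ½[√185.6 − 1] = 6.31.
y₂ = 6.31 × 0.0197 = 0.124 m.
V₂ = q/y₂ = 0.0416/0.124 = 0.335 m/s.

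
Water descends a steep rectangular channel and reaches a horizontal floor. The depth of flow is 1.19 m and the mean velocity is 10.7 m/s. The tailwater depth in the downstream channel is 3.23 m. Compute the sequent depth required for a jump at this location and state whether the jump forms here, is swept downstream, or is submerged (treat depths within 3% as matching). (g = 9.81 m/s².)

Fr₁ = V₁/√(g·y₁) = 10.7/√(9.81×1.19) = 3.13.
Sequent-depth ratio: y₂/y₁ = ½[√(1 + 8Fr₁²) − 1] = ½[√79.46 − 1] = 3.96.
y₂ = 3.96 × 1.19 = 4.71 m.
Tailwater y_tw = 3.23 m: y_tw < y₂, so the jump is swept downstream.

y₂ = 4.71 m; the jump is swept downstream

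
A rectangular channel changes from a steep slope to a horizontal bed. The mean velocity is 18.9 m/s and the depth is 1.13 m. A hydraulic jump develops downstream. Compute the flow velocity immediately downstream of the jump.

Fr₁ = V₁/√(g·y₁) = 18.9/√(9.81×1.13) = 5.68.
Bélanger equation: y₂/y₁ = ½[√(1 + 8Fr₁²) − 1] = ½[√258.8 − 1] = 7.54.
y₂ = 7.54 × 1.13 = 8.52 m.
q = V₁·y₁ = 18.9 × 1.13 = 21.4 m²/s.
V₂ = q/y₂ = 21.4/8.52 = 2.51 m/s.

V₂ = 2.51 m/s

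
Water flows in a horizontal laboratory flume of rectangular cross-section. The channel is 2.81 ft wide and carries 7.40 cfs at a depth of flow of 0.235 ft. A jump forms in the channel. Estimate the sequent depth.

y₂ = 1.24 ft

q = Q/b = 7.40/2.81 = 2.63 ft²/s; V₁ = q/y₁ = 11.2 ft/s. Fr₁ = V₁/√(g·y₁) = 4.07.
By Bélanger, y₂/y₁ = ½[√(1 + 8Fr₁²) − 1] = ½[√133.8 − 1] = 5.28.
y₂ = 5.28 × 0.235 = 1.24 ft.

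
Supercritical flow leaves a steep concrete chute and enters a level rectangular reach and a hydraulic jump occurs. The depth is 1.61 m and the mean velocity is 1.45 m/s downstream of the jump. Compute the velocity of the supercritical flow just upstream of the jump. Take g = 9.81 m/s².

Fr₂ = V₂/√(g·y₂) = 1.45/√(9.81×1.61) = 0.365.
From the momentum equation (using Fr₂), y₁/y₂ = ½[√(1 + 8Fr₂²) − 1] = ½[√2.065 − 1] = 0.218.
y₁ = 0.218 × 1.61 = 0.352 m.
V₁ = q/y₁ = 2.33/0.352 = 6.64 m/s.

V₁ = 6.64 m/s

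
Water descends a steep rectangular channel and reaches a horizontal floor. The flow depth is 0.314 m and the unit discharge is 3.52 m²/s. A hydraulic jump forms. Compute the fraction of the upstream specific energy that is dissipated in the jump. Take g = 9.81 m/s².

ΔE/E₁ = 0.588 (58.8%)

V₁ = q/y₁ = 3.52/0.314 = 11.2 m/s. Fr₁ = V₁/√(g·y₁) = 11.2/√(9.81×0.314) = 6.39.
Sequent-depth ratio: y₂/y₁ = ½[√(1 + 8Fr₁²) − 1] = ½[√327.4 − 1] = 8.55.
y₂ = 8.55 × 0.314 = 2.68 m.
E₁ = y₁ + V₁²/2g = 6.72 m. ΔE = (y₂ − y₁)³/(4y₁y₂) = 3.95 m. ΔE/E₁ = 3.95/6.72 = 0.588.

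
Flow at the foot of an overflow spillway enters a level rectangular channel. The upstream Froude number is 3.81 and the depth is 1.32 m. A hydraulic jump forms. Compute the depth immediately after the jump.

Fr₁ = 3.81 (given).
Sequent-depth ratio: y₂/y₁ = ½[√(1 + 8Fr₁²) − 1] = ½[√117.1 − 1] = 4.91.
y₂ = 4.91 × 1.32 = 6.48 m.

y₂ = 6.48 m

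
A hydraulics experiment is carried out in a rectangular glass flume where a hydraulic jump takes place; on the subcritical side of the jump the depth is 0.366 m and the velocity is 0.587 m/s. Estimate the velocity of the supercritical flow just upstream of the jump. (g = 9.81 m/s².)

Fr₂ = V₂/√(g·y₂) = 0.587/√(9.81×0.366) = 0.310.
From the momentum equation (using Fr₂), y₁/y₂ = ½[√(1 + 8Fr₂²) − 1] = ½[√1.768 − 1] = 0.165.
y₁ = 0.165 × 0.366 = 0.0603 m.
V₁ = q/y₁ = 0.215/0.0603 = 3.56 m/s.

V₁ = 3.56 m/s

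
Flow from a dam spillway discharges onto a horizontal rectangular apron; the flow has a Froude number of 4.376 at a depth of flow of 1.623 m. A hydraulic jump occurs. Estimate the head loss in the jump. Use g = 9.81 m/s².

ΔE = 7.421 m

Fr₁ = 4.376 (given).
By Bélanger, y₂/y₁ = ½[√(1 + 8Fr₁²) − 1] = ½[√154.20 − 1] = 5.709.
y₂ = 5.709 × 1.623 = 9.265 m.
V₁ = Fr₁·√(g·y₁) = 4.376×√(9.81×1.623) = 17.46 m/s; q = V₁·y₁ = 28.34 m²/s. V₂ = q/y₂ = 28.34/9.265 = 3.059 m/s. E₁ = y₁ + V₁²/2g = 17.16 m; E₂ = y₂ + V₂²/2g = 9.742 m. ΔE = E₁ − E₂ = 7.421 m.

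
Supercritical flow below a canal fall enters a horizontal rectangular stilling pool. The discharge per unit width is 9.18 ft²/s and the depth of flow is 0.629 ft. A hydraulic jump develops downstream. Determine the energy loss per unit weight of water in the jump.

ΔE = 1.15 ft

V₁ = q/y₁ = 9.18/0.629 = 14.6 ft/s. Fr₁ = V₁/√(g·y₁) = 14.6/√(32.2×0.629) = 3.24.
Sequent-depth ratio: y₂/y₁ = ½[√(1 + 8Fr₁²) − 1] = ½[√85.13 − 1] = 4.11.
y₂ = 4.11 × 0.629 = 2.59 ft.
V₂ = q/y₂ = 9.18/2.59 = 3.55 ft/s. E₁ = y₁ + V₁²/2g = 3.94 ft; E₂ = y₂ + V₂²/2g = 2.78 ft. ΔE = E₁ − E₂ = 1.15 ft.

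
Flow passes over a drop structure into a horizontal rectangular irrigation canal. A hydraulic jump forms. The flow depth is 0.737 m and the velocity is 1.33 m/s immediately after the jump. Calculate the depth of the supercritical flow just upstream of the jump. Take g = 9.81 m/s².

Fr₂ = V₂/√(g·y₂) = 1.33/√(9.81×0.737) = 0.495.
The Bélanger relation is symmetric: y₁/y₂ = ½[√(1 + 8Fr₂²) − 1] = ½[√2.957 − 1] = 0.360.
y₁ = 0.360 × 0.737 = 0.265 m.

y₁ = 0.265 m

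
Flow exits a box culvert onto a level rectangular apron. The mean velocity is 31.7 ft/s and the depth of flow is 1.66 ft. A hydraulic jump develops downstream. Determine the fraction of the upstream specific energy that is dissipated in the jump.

ΔE/E₁ = 0.428 (42.8%)

Fr₁ = V₁/√(g·y₁) = 31.7/√(32.2×1.66) = 4.34.
From the momentum equation for a rectangular channel, y₂/y₁ = ½[√(1 + 8Fr₁²) − 1] = ½[√151.4 − 1] = 5.65.
y₂ = 5.65 × 1.66 = 9.38 ft.
E₁ = y₁ + V₁²/2g = 17.3 ft. ΔE = (y₂ − y₁)³/(4y₁y₂) = 7.39 ft. ΔE/E₁ = 7.39/17.3 = 0.428.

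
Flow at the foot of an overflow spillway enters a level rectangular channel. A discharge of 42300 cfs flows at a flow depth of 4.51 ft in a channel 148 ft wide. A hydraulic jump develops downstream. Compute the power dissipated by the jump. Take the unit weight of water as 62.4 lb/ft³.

q = Q/b = 42300/148 = 286 ft²/s; V₁ = q/y₁ = 63.4 ft/s. Fr₁ = V₁/√(g·y₁) = 5.26.
From the momentum equation for a rectangular channel, y₂/y₁ = ½[√(1 + 8Fr₁²) − 1] = ½[√222.2 − 1] = 6.95.
y₂ = 6.95 × 4.51 = 31.4 ft.
V₂ = q/y₂ = 286/31.4 = 9.11 ft/s. E₁ = y₁ + V₁²/2g = 66.9 ft; E₂ = y₂ + V₂²/2g = 32.7 ft. ΔE = E₁ − E₂ = 34.2 ft.
P = γ·Q·ΔE/550 = 62.4 × 42300 × 34.2 / 550 = 164228 hp.

P = 164228 hp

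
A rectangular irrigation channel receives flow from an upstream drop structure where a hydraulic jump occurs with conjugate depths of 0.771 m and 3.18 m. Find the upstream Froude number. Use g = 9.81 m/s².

For a rectangular channel the momentum equation gives q² = ½·g·y₁·y₂·(y₁ + y₂) = ½×9.81×0.771×3.18×3.95 = 47.5.
q = √47.5 = 6.89 m²/s.
V₁ = q/y₁ = 8.94 m/s; Fr₁ = V₁/√(g·y₁) = 3.25.

Fr₁ = 3.25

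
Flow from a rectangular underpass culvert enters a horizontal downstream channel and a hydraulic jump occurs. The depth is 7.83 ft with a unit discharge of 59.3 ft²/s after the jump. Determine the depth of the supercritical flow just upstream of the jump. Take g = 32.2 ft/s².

y₁ = 2.66 ft

V₂ = q/y₂ = 59.3/7.83 = 7.57 ft/s; Fr₂ = V₂/√(g·y₂) = 0.477.
The Bélanger relation is symmetric: y₁/y₂ = ½[√(1 + 8Fr₂²) − 1] = ½[√2.820 − 1] = 0.340.
y₁ = 0.340 × 7.83 = 2.66 ft.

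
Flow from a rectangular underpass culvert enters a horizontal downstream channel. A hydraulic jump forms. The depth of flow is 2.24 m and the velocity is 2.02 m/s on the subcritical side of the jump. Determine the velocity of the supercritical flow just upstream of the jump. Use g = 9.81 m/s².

Fr₂ = V₂/√(g·y₂) = 2.02/√(9.81×2.24) = 0.431.
Applying the sequent-depth relation in reverse, y₁/y₂ = ½[√(1 + 8Fr₂²) − 1] = ½[√2.486 − 1] = 0.288.
y₁ = 0.288 × 2.24 = 0.646 m.
V₁ = q/y₁ = 4.52/0.646 = 7.01 m/s.

V₁ = 7.01 m/s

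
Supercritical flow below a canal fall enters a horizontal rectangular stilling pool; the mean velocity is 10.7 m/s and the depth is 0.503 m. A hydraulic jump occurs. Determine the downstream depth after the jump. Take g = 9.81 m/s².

Fr₁ = V₁/√(g·y₁) = 10.7/√(9.81×0.503) = 4.82.
From the momentum equation for a rectangular channel, y₂/y₁ = ½[√(1 + 8Fr₁²) − 1] = ½[√186.6 − 1] = 6.33.
y₂ = 6.33 × 0.503 = 3.18 m.

y₂ = 3.18 m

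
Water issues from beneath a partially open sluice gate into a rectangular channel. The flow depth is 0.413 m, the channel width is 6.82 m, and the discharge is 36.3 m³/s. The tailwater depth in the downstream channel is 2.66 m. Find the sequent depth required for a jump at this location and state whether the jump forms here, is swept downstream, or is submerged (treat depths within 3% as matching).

y₂ = 3.54 m; the jump is swept downstream

q = Q/b = 36.3/6.82 = 5.32 m²/s; V₁ = q/y₁ = 12.9 m/s. Fr₁ = V₁/√(g·y₁) = 6.40.
From the momentum equation for a rectangular channel, y₂/y₁ = ½[√(1 + 8Fr₁²) − 1] = ½[√329.0 − 1] = 8.57.
y₂ = 8.57 × 0.413 = 3.54 m.
Tailwater y_tw = 2.66 m: y_tw < y₂, so the jump is swept downstream.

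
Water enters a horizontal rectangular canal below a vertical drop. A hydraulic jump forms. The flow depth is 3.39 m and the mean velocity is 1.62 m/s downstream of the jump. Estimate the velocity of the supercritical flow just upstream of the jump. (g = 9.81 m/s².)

Fr₂ = V₂/√(g·y₂) = 1.62/√(9.81×3.39) = 0.281.
Since the conjugate-depth ratio holds either way, y₁/y₂ = ½[√(1 + 8Fr₂²) − 1] = ½[√1.631 − 1] = 0.139.
y₁ = 0.139 × 3.39 = 0.470 m.
V₁ = q/y₁ = 5.49/0.470 = 11.7 m/s.

V₁ = 11.7 m/s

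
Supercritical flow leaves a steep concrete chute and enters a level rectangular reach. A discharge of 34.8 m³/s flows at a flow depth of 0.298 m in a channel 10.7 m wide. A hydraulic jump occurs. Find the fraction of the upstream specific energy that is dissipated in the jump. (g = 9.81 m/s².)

q = Q/b = 34.8/10.7 = 3.25 m²/s; V₁ = q/y₁ = 10.9 m/s. Fr₁ = V₁/√(g·y₁) = 6.38.
By Bélanger, y₂/y₁ = ½[√(1 + 8Fr₁²) − 1] = ½[√327.0 − 1] = 8.54.
y₂ = 8.54 × 0.298 = 2.55 m.
E₁ = y₁ + V₁²/2g = 6.37 m. ΔE = (y₂ − y₁)³/(4y₁y₂) = 3.74 m. ΔE/E₁ = 3.74/6.37 = 0.587.

ΔE/E₁ = 0.587 (58.7%)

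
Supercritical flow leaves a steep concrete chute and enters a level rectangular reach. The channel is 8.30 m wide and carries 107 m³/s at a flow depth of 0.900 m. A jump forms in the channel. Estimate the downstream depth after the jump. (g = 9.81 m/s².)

q = Q/b = 107/8.30 = 12.9 m²/s; V₁ = q/y₁ = 14.3 m/s. Fr₁ = V₁/√(g·y₁) = 4.82.
Conjugate-depth relation: y₂/y₁ = ½[√(1 + 8Fr₁²) − 1] = ½[√186.9 − 1] = 6.34.
y₂ = 6.34 × 0.900 = 5.70 m.

y₂ = 5.70 m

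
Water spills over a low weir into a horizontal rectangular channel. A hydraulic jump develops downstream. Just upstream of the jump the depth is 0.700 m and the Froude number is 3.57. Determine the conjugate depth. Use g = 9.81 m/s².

Fr₁ = 3.57 (given).
Bélanger equation: y₂/y₁ = ½[√(1 + 8Fr₁²) − 1] = ½[√103.0 − 1] = 4.57.
y₂ = 4.57 × 0.700 = 3.20 m.

y₂ = 3.20 m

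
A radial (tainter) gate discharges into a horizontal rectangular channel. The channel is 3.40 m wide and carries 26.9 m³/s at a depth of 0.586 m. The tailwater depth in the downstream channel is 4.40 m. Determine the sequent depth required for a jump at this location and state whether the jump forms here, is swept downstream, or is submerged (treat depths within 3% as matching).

y₂ = 4.38 m; the jump forms here

q = Q/b = 26.9/3.40 = 7.91 m²/s; V₁ = q/y₁ = 13.5 m/s. Fr₁ = V₁/√(g·y₁) = 5.63.
Bélanger equation: y₂/y₁ = ½[√(1 + 8Fr₁²) − 1] = ½[√254.7 − 1] = 7.48.
y₂ = 7.48 × 0.586 = 4.38 m.
Tailwater y_tw = 4.40 m: y_tw ≈ y₂, so the jump forms here.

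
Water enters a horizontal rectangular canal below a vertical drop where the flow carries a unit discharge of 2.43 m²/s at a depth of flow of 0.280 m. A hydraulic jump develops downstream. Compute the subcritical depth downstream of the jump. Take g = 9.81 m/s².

V₁ = q/y₁ = 2.43/0.280 = 8.68 m/s. Fr₁ = V₁/√(g·y₁) = 8.68/√(9.81×0.280) = 5.24.
From the momentum equation for a rectangular channel, y₂/y₁ = ½[√(1 + 8Fr₁²) − 1] = ½[√220.4 − 1] = 6.92.
y₂ = 6.92 × 0.280 = 1.94 m.

y₂ = 1.94 m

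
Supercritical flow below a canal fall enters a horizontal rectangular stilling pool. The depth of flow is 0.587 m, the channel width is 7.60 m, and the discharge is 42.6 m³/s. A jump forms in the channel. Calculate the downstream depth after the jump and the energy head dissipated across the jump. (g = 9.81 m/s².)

y₂ = 3.02 m; ΔE = 2.04 m

q = Q/b = 42.6/7.60 = 5.61 m²/s; V₁ = q/y₁ = 9.55 m/s. Fr₁ = V₁/√(g·y₁) = 3.98.
Conjugate-depth relation: y₂/y₁ = ½[√(1 + 8Fr₁²) − 1] = ½[√127.7 − 1] = 5.15.
y₂ = 5.15 × 0.587 = 3.02 m.
Head loss: ΔE = (y₂ − y₁)³/(4y₁y₂) = (3.02 − 0.587)³/(4×0.587×3.02) = 14.5/7.10 = 2.04 m.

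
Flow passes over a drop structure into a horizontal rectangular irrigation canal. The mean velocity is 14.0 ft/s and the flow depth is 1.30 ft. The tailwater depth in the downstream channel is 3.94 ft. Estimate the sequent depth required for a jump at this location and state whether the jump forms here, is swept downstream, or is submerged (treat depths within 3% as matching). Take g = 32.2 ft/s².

y₂ = 3.38 ft; the jump is submerged

Fr₁ = V₁/√(g·y₁) = 14.0/√(32.2×1.30) = 2.16.
By Bélanger, y₂/y₁ = ½[√(1 + 8Fr₁²) − 1] = ½[√38.46 − 1] = 2.60.
y₂ = 2.60 × 1.30 = 3.38 ft.
Tailwater y_tw = 3.94 ft: y_tw > y₂, so the jump is submerged.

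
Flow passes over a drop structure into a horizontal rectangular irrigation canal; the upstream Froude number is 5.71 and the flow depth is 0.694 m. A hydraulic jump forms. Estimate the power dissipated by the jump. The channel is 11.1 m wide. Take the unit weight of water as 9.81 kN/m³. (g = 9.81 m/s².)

Fr₁ = 5.71 (given).
From the momentum equation for a rectangular channel, y₂/y₁ = ½[√(1 + 8Fr₁²) − 1] = ½[√261.8 − 1] = 7.59.
y₂ = 7.59 × 0.694 = 5.27 m.
Head loss: ΔE = (y₂ − y₁)³/(4y₁y₂) = (5.27 − 0.694)³/(4×0.694×5.27) = 95.7/14.6 = 6.54 m.
V₁ = Fr₁·√(g·y₁) = 5.71×√(9.81×0.694) = 14.9 m/s; q = V₁·y₁ = 10.3 m²/s. Q = q·b = 10.3 × 11.1 = 115 m³/s. P = γ·Q·ΔE = 9.81 × 115 × 6.54 = 7367 kW.

P = 7367 kW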